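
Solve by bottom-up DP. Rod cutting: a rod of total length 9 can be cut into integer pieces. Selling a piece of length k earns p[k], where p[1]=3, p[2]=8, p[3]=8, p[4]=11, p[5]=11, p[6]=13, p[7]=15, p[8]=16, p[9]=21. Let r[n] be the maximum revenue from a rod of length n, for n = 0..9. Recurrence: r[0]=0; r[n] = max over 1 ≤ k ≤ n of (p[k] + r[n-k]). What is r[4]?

   n    0    1    2    3    4    5    6    7    8    9
r[n]    0    3    8   11   16   19   24   27   32   35

16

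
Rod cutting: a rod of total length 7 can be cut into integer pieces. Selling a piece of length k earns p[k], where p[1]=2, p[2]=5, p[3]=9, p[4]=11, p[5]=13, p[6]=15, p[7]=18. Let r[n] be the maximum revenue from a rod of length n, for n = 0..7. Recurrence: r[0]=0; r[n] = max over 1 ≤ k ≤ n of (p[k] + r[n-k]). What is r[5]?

   n    0    1    2    3    4    5    6    7
r[n]    0    2    5    9   11   14   18   20

14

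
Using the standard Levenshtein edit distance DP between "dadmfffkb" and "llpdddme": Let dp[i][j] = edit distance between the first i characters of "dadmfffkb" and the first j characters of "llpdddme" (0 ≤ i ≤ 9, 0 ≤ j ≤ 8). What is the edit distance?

   ''  l  l  p  d  d  d  m  e
''  0  1  2  3  4  5  6  7  8
 d  1  1  2  3  3  4  5  6  7
 a  2  2  2  3  4  4  5  6  7
 d  3  3  3  3  3  4  4  5  6
 m  4  4  4  4  4  4  5  4  5
 f  5  5  5  5  5  5  5  5  5
 f  6  6  6  6  6  6  6  6  6
 f  7  7  7  7  7  7  7  7  7
 k  8  8  8  8  8  8  8  8  8
 b  9  9  9  9  9  9  9  9  9

9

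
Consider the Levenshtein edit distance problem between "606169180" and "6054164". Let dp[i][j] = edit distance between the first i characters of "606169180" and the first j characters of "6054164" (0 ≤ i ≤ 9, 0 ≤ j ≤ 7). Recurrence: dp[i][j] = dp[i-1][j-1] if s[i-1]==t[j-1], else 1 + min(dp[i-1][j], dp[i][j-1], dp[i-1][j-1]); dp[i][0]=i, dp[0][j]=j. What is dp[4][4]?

   ''  6  0  5  4  1  6  4
''  0  1  2  3  4  5  6  7
 6  1  0  1  2  3  4  5  6
 0  2  1  0  1  2  3  4  5
 6  3  2  1  1  2  3  3  4
 1  4  3  2  2  2  2  3  4
 6  5  4  3  3  3  3  2  3
 9  6  5  4  4  4  4  3  3
 1  7  6  5  5  5  4  4  4
 8  8  7  6  6  6  5  5  5
 0  9  8  7  7  7  6  6  6

2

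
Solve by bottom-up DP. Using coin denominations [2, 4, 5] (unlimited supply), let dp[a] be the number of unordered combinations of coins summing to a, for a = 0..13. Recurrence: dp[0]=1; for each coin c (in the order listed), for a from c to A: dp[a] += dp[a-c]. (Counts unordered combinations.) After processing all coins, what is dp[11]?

after  coin     0     1     2     3     4     5     6     7     8     9    10    11    12    13
          2     1     0     1     0     1     0     1     0     1     0     1     0     1     0
          4     1     0     1     0     2     0     2     0     3     0     3     0     4     0
          5     1     0     1     0     2     1     2     1     3     2     4     2     5     3

2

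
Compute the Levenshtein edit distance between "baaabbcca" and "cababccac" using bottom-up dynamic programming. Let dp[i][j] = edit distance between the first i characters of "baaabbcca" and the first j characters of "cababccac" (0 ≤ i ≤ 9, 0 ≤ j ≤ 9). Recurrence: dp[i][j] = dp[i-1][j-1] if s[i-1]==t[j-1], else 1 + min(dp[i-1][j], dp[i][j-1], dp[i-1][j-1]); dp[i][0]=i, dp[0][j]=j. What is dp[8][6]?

   ''  c  a  b  a  b  c  c  a  c
''  0  1  2  3  4  5  6  7  8  9
 b  1  1  2  2  3  4  5  6  7  8
 a  2  2  1  2  2  3  4  5  6  7
 a  3  3  2  2  2  3  4  5  5  6
 a  4  4  3  3  2  3  4  5  5  6
 b  5  5  4  3  3  2  3  4  5  6
 b  6  6  5  4  4  3  3  4  5  6
 c  7  6  6  5  5  4  3  3  4  5
 c  8  7  7  6  6  5  4  3  4  4
 a  9  8  7  7  6  6  5  4  3  4

4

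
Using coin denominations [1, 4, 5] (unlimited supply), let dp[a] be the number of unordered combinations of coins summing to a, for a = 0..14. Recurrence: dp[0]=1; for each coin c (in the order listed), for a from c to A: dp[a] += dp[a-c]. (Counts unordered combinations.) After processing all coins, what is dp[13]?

after  coin     0     1     2     3     4     5     6     7     8     9    10    11    12    13    14
          1     1     1     1     1     1     1     1     1     1     1     1     1     1     1     1
          4     1     1     1     1     2     2     2     2     3     3     3     3     4     4     4
          5     1     1     1     1     2     3     3     3     4     5     6     6     7     8     9

8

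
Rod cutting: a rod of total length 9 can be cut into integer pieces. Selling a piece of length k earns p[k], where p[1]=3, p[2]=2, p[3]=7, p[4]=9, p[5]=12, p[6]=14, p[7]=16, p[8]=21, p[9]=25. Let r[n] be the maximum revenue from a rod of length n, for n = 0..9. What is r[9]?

   n    0    1    2    3    4    5    6    7    8    9
r[n]    0    3    6    9   12   15   18   21   24   27

27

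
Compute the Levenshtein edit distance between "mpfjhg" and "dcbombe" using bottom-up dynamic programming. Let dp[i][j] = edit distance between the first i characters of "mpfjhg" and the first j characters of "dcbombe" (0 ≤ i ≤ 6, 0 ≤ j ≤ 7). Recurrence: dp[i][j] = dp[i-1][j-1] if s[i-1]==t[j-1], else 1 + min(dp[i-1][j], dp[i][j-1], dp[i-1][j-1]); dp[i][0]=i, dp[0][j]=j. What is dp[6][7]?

   ''  d  c  b  o  m  b  e
''  0  1  2  3  4  5  6  7
 m  1  1  2  3  4  4  5  6
 p  2  2  2  3  4  5  5  6
 f  3  3  3  3  4  5  6  6
 j  4  4  4  4  4  5  6  7
 h  5  5  5  5  5  5  6  7
 g  6  6  6  6  6  6  6  7

7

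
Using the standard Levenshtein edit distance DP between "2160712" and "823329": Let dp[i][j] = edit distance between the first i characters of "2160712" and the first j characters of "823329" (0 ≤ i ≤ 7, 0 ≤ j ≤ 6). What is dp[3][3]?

   ''  8  2  3  3  2  9
''  0  1  2  3  4  5  6
 2  1  1  1  2  3  4  5
 1  2  2  2  2  3  4  5
 6  3  3  3  3  3  4  5
 0  4  4  4  4  4  4  5
 7  5  5  5  5  5  5  5
 1  6  6  6  6  6  6  6
 2  7  7  6  7  7  6  7

3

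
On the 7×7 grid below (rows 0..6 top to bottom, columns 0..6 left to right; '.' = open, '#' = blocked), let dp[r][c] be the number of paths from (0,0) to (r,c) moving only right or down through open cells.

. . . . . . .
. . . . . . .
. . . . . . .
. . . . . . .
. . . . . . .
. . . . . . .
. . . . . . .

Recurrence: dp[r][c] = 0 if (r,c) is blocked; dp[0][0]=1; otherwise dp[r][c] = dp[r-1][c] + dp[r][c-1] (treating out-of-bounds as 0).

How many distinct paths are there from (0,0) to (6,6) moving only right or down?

924

r\c   0   1   2   3   4   5   6
  0   1   1   1   1   1   1   1
  1   1   2   3   4   5   6   7
  2   1   3   6  10  15  21  28
  3   1   4  10  20  35  56  84
  4   1   5  15  35  70 126 210
  5   1   6  21  56 126 252 462
  6   1   7  28  84 210 462 924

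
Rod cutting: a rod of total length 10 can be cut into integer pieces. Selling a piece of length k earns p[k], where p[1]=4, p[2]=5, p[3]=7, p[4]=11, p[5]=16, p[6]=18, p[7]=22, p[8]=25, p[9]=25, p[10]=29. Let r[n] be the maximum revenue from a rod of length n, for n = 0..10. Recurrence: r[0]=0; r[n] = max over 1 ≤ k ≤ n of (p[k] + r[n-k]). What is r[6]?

   n    0    1    2    3    4    5    6    7    8    9   10
r[n]    0    4    8   12   16   20   24   28   32   36   40

24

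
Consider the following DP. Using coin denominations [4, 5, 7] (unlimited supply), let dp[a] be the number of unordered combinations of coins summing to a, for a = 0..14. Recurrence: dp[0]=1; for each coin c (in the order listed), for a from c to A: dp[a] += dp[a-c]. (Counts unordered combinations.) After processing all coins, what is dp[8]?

1

after  coin     0     1     2     3     4     5     6     7     8     9    10    11    12    13    14
          4     1     0     0     0     1     0     0     0     1     0     0     0     1     0     0
          5     1     0     0     0     1     1     0     0     1     1     1     0     1     1     1
          7     1     0     0     0     1     1     0     1     1     1     1     1     2     1     2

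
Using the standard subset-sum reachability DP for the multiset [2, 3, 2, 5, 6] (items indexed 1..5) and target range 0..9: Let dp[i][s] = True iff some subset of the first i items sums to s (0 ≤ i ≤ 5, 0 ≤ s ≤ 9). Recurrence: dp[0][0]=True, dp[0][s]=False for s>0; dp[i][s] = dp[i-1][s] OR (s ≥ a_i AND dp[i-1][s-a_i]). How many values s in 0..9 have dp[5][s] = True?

i\s   0   1   2   3   4   5   6   7   8   9
  0   T   F   F   F   F   F   F   F   F   F
  1   T   F   T   F   F   F   F   F   F   F
  2   T   F   T   T   F   T   F   F   F   F
  3   T   F   T   T   T   T   F   T   F   F
  4   T   F   T   T   T   T   F   T   T   T
  5   T   F   T   T   T   T   T   T   T   T

9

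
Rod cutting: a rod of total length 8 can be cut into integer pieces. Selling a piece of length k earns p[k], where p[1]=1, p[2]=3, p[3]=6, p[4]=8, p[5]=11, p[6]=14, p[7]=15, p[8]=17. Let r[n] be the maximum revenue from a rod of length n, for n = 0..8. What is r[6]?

   n    0    1    2    3    4    5    6    7    8
r[n]    0    1    3    6    8   11   14   15   17

14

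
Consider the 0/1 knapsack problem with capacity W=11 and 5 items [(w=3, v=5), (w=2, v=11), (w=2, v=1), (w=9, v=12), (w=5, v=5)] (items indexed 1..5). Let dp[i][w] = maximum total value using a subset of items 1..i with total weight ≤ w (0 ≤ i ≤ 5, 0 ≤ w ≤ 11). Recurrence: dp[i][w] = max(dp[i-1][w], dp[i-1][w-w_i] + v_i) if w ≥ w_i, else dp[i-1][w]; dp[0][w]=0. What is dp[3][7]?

i\w   0   1   2   3   4   5   6   7   8   9  10  11
  0   0   0   0   0   0   0   0   0   0   0   0   0
  1   0   0   0   5   5   5   5   5   5   5   5   5
  2   0   0  11  11  11  16  16  16  16  16  16  16
  3   0   0  11  11  12  16  16  17  17  17  17  17
  4   0   0  11  11  12  16  16  17  17  17  17  23
  5   0   0  11  11  12  16  16  17  17  17  21  23

17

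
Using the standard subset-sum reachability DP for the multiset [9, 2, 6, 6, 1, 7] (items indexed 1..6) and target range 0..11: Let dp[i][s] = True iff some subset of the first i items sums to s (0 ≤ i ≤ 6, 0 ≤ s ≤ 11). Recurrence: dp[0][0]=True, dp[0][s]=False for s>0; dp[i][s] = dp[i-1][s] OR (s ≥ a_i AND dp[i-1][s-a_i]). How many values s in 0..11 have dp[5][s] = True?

10

i\s   0   1   2   3   4   5   6   7   8   9  10  11
  0   T   F   F   F   F   F   F   F   F   F   F   F
  1   T   F   F   F   F   F   F   F   F   T   F   F
  2   T   F   T   F   F   F   F   F   F   T   F   T
  3   T   F   T   F   F   F   T   F   T   T   F   T
  4   T   F   T   F   F   F   T   F   T   T   F   T
  5   T   T   T   T   F   F   T   T   T   T   T   T
  6   T   T   T   T   F   F   T   T   T   T   T   T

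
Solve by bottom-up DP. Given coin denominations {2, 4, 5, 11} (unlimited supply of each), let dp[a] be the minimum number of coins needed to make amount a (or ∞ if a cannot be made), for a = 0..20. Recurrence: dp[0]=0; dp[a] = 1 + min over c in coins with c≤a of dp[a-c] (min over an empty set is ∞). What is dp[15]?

2

 a  0  1  2  3  4  5  6  7  8  9 10 11 12 13 14 15 16 17 18 19 20
dp  0  -  1  -  1  1  2  2  2  2  2  1  3  2  3  2  2  3  3  3  3
(- denotes ∞ / unreachable)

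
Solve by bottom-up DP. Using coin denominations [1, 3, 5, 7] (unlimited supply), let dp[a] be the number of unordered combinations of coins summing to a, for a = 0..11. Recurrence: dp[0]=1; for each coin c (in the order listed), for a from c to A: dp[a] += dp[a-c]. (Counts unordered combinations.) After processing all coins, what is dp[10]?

after  coin     0     1     2     3     4     5     6     7     8     9    10    11
          1     1     1     1     1     1     1     1     1     1     1     1     1
          3     1     1     1     2     2     2     3     3     3     4     4     4
          5     1     1     1     2     2     3     4     4     5     6     7     8
          7     1     1     1     2     2     3     4     5     6     7     9    10

9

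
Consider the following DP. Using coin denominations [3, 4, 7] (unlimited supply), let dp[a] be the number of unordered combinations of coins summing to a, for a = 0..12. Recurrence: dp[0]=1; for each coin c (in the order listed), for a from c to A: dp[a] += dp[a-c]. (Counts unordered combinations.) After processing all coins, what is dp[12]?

2

after  coin     0     1     2     3     4     5     6     7     8     9    10    11    12
          3     1     0     0     1     0     0     1     0     0     1     0     0     1
          4     1     0     0     1     1     0     1     1     1     1     1     1     2
          7     1     0     0     1     1     0     1     2     1     1     2     2     2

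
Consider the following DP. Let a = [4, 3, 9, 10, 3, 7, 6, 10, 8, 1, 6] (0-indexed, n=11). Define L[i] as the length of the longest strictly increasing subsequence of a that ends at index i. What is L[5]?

   i    0    1    2    3    4    5    6    7    8    9   10
a[i]    4    3    9   10    3    7    6   10    8    1    6
L[i]    1    1    2    3    1    2    2    3    3    1    2

2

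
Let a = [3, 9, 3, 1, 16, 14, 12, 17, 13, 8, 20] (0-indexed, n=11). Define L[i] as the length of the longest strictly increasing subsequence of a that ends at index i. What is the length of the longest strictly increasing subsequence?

   i    0    1    2    3    4    5    6    7    8    9   10
a[i]    3    9    3    1   16   14   12   17   13    8   20
L[i]    1    2    1    1    3    3    3    4    4    2    5

5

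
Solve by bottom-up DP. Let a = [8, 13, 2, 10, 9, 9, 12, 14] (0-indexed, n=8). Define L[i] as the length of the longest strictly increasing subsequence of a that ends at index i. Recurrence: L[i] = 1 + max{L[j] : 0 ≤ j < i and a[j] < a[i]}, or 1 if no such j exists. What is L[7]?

   i    0    1    2    3    4    5    6    7
a[i]    8   13    2   10    9    9   12   14
L[i]    1    2    1    2    2    2    3    4

4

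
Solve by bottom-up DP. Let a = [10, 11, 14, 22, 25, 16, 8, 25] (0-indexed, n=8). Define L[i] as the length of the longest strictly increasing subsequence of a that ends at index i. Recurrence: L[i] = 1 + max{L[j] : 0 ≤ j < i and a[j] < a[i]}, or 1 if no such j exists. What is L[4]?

5

   i    0    1    2    3    4    5    6    7
a[i]   10   11   14   22   25   16    8   25
L[i]    1    2    3    4    5    4    1    5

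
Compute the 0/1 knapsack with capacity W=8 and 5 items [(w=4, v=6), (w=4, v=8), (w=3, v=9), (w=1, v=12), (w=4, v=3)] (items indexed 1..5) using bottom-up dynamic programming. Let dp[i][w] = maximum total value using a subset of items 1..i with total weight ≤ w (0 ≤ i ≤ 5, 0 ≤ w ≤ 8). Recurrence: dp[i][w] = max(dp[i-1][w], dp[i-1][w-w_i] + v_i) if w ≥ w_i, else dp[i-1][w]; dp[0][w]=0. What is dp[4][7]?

i\w   0   1   2   3   4   5   6   7   8
  0   0   0   0   0   0   0   0   0   0
  1   0   0   0   0   6   6   6   6   6
  2   0   0   0   0   8   8   8   8  14
  3   0   0   0   9   9   9   9  17  17
  4   0  12  12  12  21  21  21  21  29
  5   0  12  12  12  21  21  21  21  29

21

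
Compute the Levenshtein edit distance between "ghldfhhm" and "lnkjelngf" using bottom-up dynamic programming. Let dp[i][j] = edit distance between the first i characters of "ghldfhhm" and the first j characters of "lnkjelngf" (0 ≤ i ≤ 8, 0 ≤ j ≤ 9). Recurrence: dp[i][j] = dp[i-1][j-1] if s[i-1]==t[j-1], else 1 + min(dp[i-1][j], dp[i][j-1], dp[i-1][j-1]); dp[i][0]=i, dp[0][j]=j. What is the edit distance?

9

   ''  l  n  k  j  e  l  n  g  f
''  0  1  2  3  4  5  6  7  8  9
 g  1  1  2  3  4  5  6  7  7  8
 h  2  2  2  3  4  5  6  7  8  8
 l  3  2  3  3  4  5  5  6  7  8
 d  4  3  3  4  4  5  6  6  7  8
 f  5  4  4  4  5  5  6  7  7  7
 h  6  5  5  5  5  6  6  7  8  8
 h  7  6  6  6  6  6  7  7  8  9
 m  8  7  7  7  7  7  7  8  8  9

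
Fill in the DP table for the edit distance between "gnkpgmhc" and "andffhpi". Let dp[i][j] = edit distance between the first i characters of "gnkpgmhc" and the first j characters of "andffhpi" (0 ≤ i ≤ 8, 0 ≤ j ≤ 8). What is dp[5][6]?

   ''  a  n  d  f  f  h  p  i
''  0  1  2  3  4  5  6  7  8
 g  1  1  2  3  4  5  6  7  8
 n  2  2  1  2  3  4  5  6  7
 k  3  3  2  2  3  4  5  6  7
 p  4  4  3  3  3  4  5  5  6
 g  5  5  4  4  4  4  5  6  6
 m  6  6  5  5  5  5  5  6  7
 h  7  7  6  6  6  6  5  6  7
 c  8  8  7  7  7  7  6  6  7

5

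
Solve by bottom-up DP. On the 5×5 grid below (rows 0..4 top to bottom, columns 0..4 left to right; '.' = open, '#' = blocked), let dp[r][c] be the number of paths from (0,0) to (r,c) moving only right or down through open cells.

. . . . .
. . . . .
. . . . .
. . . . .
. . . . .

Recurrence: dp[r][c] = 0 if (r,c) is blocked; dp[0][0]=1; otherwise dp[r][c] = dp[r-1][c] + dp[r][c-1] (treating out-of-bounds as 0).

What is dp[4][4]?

70

r\c   0   1   2   3   4
  0   1   1   1   1   1
  1   1   2   3   4   5
  2   1   3   6  10  15
  3   1   4  10  20  35
  4   1   5  15  35  70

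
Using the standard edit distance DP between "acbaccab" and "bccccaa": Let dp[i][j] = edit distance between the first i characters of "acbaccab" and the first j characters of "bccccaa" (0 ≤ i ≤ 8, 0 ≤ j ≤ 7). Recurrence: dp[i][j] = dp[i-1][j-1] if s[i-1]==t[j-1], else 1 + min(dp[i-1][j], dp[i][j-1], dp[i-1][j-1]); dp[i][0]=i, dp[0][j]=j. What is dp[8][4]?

   ''  b  c  c  c  c  a  a
''  0  1  2  3  4  5  6  7
 a  1  1  2  3  4  5  5  6
 c  2  2  1  2  3  4  5  6
 b  3  2  2  2  3  4  5  6
 a  4  3  3  3  3  4  4  5
 c  5  4  3  3  3  3  4  5
 c  6  5  4  3  3  3  4  5
 a  7  6  5  4  4  4  3  4
 b  8  7  6  5  5  5  4  4

5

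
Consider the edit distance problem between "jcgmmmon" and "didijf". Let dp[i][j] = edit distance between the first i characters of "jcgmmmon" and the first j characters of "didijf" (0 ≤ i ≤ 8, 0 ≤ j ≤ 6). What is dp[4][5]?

   ''  d  i  d  i  j  f
''  0  1  2  3  4  5  6
 j  1  1  2  3  4  4  5
 c  2  2  2  3  4  5  5
 g  3  3  3  3  4  5  6
 m  4  4  4  4  4  5  6
 m  5  5  5  5  5  5  6
 m  6  6  6  6  6  6  6
 o  7  7  7  7  7  7  7
 n  8  8  8  8  8  8  8

5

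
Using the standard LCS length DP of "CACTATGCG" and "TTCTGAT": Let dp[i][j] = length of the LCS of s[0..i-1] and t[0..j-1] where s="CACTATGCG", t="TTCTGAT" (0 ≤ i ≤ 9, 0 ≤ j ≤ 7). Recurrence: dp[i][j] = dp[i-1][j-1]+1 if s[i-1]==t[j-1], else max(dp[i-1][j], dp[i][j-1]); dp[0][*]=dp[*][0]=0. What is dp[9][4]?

   ''  T  T  C  T  G  A  T
''  0  0  0  0  0  0  0  0
 C  0  0  0  1  1  1  1  1
 A  0  0  0  1  1  1  2  2
 C  0  0  0  1  1  1  2  2
 T  0  1  1  1  2  2  2  3
 A  0  1  1  1  2  2  3  3
 T  0  1  2  2  2  2  3  4
 G  0  1  2  2  2  3  3  4
 C  0  1  2  3  3  3  3  4
 G  0  1  2  3  3  4  4  4

3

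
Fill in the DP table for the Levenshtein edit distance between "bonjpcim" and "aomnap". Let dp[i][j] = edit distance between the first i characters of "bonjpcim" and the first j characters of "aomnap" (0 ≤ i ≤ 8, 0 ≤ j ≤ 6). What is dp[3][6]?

   ''  a  o  m  n  a  p
''  0  1  2  3  4  5  6
 b  1  1  2  3  4  5  6
 o  2  2  1  2  3  4  5
 n  3  3  2  2  2  3  4
 j  4  4  3  3  3  3  4
 p  5  5  4  4  4  4  3
 c  6  6  5  5  5  5  4
 i  7  7  6  6  6  6  5
 m  8  8  7  6  7  7  6

4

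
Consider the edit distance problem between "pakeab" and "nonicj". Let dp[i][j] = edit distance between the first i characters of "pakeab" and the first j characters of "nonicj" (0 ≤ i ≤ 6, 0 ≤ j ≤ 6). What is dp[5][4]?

   ''  n  o  n  i  c  j
''  0  1  2  3  4  5  6
 p  1  1  2  3  4  5  6
 a  2  2  2  3  4  5  6
 k  3  3  3  3  4  5  6
 e  4  4  4  4  4  5  6
 a  5  5  5  5  5  5  6
 b  6  6  6  6  6  6  6

5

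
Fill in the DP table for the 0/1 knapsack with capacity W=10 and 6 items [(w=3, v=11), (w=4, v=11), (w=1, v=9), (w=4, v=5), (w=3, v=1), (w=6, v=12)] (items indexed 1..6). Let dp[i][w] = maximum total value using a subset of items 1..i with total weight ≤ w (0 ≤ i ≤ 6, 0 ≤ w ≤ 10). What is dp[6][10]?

i\w   0   1   2   3   4   5   6   7   8   9  10
  0   0   0   0   0   0   0   0   0   0   0   0
  1   0   0   0  11  11  11  11  11  11  11  11
  2   0   0   0  11  11  11  11  22  22  22  22
  3   0   9   9  11  20  20  20  22  31  31  31
  4   0   9   9  11  20  20  20  22  31  31  31
  5   0   9   9  11  20  20  20  22  31  31  31
  6   0   9   9  11  20  20  20  22  31  31  32

32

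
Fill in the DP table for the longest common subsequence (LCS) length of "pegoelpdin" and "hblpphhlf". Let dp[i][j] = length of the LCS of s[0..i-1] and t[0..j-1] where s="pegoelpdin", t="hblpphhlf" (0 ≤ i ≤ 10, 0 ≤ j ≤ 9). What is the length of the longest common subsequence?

2

   ''  h  b  l  p  p  h  h  l  f
''  0  0  0  0  0  0  0  0  0  0
 p  0  0  0  0  1  1  1  1  1  1
 e  0  0  0  0  1  1  1  1  1  1
 g  0  0  0  0  1  1  1  1  1  1
 o  0  0  0  0  1  1  1  1  1  1
 e  0  0  0  0  1  1  1  1  1  1
 l  0  0  0  1  1  1  1  1  2  2
 p  0  0  0  1  2  2  2  2  2  2
 d  0  0  0  1  2  2  2  2  2  2
 i  0  0  0  1  2  2  2  2  2  2
 n  0  0  0  1  2  2  2  2  2  2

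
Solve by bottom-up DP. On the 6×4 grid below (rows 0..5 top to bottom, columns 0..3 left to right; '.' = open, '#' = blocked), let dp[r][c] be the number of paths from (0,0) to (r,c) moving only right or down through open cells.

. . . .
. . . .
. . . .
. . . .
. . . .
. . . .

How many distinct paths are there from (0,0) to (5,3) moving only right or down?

r\c   0   1   2   3
  0   1   1   1   1
  1   1   2   3   4
  2   1   3   6  10
  3   1   4  10  20
  4   1   5  15  35
  5   1   6  21  56

56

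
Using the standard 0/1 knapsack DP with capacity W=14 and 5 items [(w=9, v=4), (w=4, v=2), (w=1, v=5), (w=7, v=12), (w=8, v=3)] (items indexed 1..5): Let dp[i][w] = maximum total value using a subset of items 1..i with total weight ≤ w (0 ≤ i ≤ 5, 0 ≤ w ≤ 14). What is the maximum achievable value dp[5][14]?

19

i\w   0   1   2   3   4   5   6   7   8   9  10  11  12  13  14
  0   0   0   0   0   0   0   0   0   0   0   0   0   0   0   0
  1   0   0   0   0   0   0   0   0   0   4   4   4   4   4   4
  2   0   0   0   0   2   2   2   2   2   4   4   4   4   6   6
  3   0   5   5   5   5   7   7   7   7   7   9   9   9   9  11
  4   0   5   5   5   5   7   7  12  17  17  17  17  19  19  19
  5   0   5   5   5   5   7   7  12  17  17  17  17  19  19  19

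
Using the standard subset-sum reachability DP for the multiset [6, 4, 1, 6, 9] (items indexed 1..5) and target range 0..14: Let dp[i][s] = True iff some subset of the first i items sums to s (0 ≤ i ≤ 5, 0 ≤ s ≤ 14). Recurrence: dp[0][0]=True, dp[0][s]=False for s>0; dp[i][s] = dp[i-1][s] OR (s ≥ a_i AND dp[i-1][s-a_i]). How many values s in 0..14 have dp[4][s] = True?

i\s   0   1   2   3   4   5   6   7   8   9  10  11  12  13  14
  0   T   F   F   F   F   F   F   F   F   F   F   F   F   F   F
  1   T   F   F   F   F   F   T   F   F   F   F   F   F   F   F
  2   T   F   F   F   T   F   T   F   F   F   T   F   F   F   F
  3   T   T   F   F   T   T   T   T   F   F   T   T   F   F   F
  4   T   T   F   F   T   T   T   T   F   F   T   T   T   T   F
  5   T   T   F   F   T   T   T   T   F   T   T   T   T   T   T

10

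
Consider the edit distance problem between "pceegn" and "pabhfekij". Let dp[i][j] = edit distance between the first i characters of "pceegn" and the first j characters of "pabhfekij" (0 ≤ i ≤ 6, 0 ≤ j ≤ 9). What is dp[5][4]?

   ''  p  a  b  h  f  e  k  i  j
''  0  1  2  3  4  5  6  7  8  9
 p  1  0  1  2  3  4  5  6  7  8
 c  2  1  1  2  3  4  5  6  7  8
 e  3  2  2  2  3  4  4  5  6  7
 e  4  3  3  3  3  4  4  5  6  7
 g  5  4  4  4  4  4  5  5  6  7
 n  6  5  5  5  5  5  5  6  6  7

4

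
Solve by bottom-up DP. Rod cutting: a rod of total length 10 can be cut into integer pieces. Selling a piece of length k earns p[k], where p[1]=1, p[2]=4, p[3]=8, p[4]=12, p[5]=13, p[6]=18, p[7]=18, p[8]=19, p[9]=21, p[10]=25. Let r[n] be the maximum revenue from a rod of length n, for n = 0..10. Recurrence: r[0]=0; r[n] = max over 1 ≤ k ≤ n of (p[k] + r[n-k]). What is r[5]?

13

   n    0    1    2    3    4    5    6    7    8    9   10
r[n]    0    1    4    8   12   13   18   20   24   26   30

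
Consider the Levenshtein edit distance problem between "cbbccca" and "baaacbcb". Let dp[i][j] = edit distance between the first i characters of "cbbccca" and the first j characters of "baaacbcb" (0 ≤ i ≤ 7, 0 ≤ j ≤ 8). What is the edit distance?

   ''  b  a  a  a  c  b  c  b
''  0  1  2  3  4  5  6  7  8
 c  1  1  2  3  4  4  5  6  7
 b  2  1  2  3  4  5  4  5  6
 b  3  2  2  3  4  5  5  5  5
 c  4  3  3  3  4  4  5  5  6
 c  5  4  4  4  4  4  5  5  6
 c  6  5  5  5  5  4  5  5  6
 a  7  6  5  5  5  5  5  6  6

6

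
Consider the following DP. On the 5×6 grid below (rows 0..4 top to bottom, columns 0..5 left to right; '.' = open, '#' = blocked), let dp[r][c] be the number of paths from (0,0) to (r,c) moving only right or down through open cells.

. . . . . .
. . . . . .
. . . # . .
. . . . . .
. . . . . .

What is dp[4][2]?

r\c   0   1   2   3   4   5
  0   1   1   1   1   1   1
  1   1   2   3   4   5   6
  2   1   3   6   0   5  11
  3   1   4  10  10  15  26
  4   1   5  15  25  40  66

15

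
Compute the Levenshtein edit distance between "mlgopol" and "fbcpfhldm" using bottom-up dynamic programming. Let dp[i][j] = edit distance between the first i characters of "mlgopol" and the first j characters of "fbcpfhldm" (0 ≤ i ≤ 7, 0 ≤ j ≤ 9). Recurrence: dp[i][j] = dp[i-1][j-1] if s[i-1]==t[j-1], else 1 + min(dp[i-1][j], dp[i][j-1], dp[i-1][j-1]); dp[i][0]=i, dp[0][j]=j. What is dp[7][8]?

   ''  f  b  c  p  f  h  l  d  m
''  0  1  2  3  4  5  6  7  8  9
 m  1  1  2  3  4  5  6  7  8  8
 l  2  2  2  3  4  5  6  6  7  8
 g  3  3  3  3  4  5  6  7  7  8
 o  4  4  4  4  4  5  6  7  8  8
 p  5  5  5  5  4  5  6  7  8  9
 o  6  6  6  6  5  5  6  7  8  9
 l  7  7  7  7  6  6  6  6  7  8

7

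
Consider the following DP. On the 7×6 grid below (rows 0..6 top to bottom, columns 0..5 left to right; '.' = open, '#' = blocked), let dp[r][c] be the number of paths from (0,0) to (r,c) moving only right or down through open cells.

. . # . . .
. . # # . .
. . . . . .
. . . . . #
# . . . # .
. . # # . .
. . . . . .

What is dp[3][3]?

r\c   0   1   2   3   4   5
  0   1   1   0   0   0   0
  1   1   2   0   0   0   0
  2   1   3   3   3   3   3
  3   1   4   7  10  13   0
  4   0   4  11  21   0   0
  5   0   4   0   0   0   0
  6   0   4   4   4   4   4

10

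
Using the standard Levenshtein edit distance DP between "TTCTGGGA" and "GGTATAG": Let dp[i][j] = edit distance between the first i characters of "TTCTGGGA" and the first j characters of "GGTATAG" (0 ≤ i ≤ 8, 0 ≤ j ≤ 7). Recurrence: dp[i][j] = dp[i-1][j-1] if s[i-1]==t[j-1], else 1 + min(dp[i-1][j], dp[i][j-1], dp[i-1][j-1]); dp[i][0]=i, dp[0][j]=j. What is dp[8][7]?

   ''  G  G  T  A  T  A  G
''  0  1  2  3  4  5  6  7
 T  1  1  2  2  3  4  5  6
 T  2  2  2  2  3  3  4  5
 C  3  3  3  3  3  4  4  5
 T  4  4  4  3  4  3  4  5
 G  5  4  4  4  4  4  4  4
 G  6  5  4  5  5  5  5  4
 G  7  6  5  5  6  6  6  5
 A  8  7  6  6  5  6  6  6

6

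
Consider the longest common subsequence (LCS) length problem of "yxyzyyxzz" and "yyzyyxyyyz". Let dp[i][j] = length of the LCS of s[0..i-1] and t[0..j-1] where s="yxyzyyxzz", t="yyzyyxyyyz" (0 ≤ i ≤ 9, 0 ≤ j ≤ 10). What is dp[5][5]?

4

   ''  y  y  z  y  y  x  y  y  y  z
''  0  0  0  0  0  0  0  0  0  0  0
 y  0  1  1  1  1  1  1  1  1  1  1
 x  0  1  1  1  1  1  2  2  2  2  2
 y  0  1  2  2  2  2  2  3  3  3  3
 z  0  1  2  3  3  3  3  3  3  3  4
 y  0  1  2  3  4  4  4  4  4  4  4
 y  0  1  2  3  4  5  5  5  5  5  5
 x  0  1  2  3  4  5  6  6  6  6  6
 z  0  1  2  3  4  5  6  6  6  6  7
 z  0  1  2  3  4  5  6  6  6  6  7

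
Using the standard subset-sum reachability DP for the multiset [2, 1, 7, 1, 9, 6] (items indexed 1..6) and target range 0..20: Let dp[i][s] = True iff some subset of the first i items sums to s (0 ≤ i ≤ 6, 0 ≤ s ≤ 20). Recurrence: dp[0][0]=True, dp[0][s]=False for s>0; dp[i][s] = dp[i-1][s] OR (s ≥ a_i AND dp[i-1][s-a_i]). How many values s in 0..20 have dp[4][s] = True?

10

i\s   0   1   2   3   4   5   6   7   8   9  10  11  12  13  14  15  16  17  18  19  20
  0   T   F   F   F   F   F   F   F   F   F   F   F   F   F   F   F   F   F   F   F   F
  1   T   F   T   F   F   F   F   F   F   F   F   F   F   F   F   F   F   F   F   F   F
  2   T   T   T   T   F   F   F   F   F   F   F   F   F   F   F   F   F   F   F   F   F
  3   T   T   T   T   F   F   F   T   T   T   T   F   F   F   F   F   F   F   F   F   F
  4   T   T   T   T   T   F   F   T   T   T   T   T   F   F   F   F   F   F   F   F   F
  5   T   T   T   T   T   F   F   T   T   T   T   T   T   T   F   F   T   T   T   T   T
  6   T   T   T   T   T   F   T   T   T   T   T   T   T   T   T   T   T   T   T   T   T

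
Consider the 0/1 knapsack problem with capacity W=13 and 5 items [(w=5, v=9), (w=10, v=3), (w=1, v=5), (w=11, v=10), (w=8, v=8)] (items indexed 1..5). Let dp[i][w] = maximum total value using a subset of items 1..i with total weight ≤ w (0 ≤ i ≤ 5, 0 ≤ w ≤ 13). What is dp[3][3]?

i\w   0   1   2   3   4   5   6   7   8   9  10  11  12  13
  0   0   0   0   0   0   0   0   0   0   0   0   0   0   0
  1   0   0   0   0   0   9   9   9   9   9   9   9   9   9
  2   0   0   0   0   0   9   9   9   9   9   9   9   9   9
  3   0   5   5   5   5   9  14  14  14  14  14  14  14  14
  4   0   5   5   5   5   9  14  14  14  14  14  14  15  15
  5   0   5   5   5   5   9  14  14  14  14  14  14  15  17

5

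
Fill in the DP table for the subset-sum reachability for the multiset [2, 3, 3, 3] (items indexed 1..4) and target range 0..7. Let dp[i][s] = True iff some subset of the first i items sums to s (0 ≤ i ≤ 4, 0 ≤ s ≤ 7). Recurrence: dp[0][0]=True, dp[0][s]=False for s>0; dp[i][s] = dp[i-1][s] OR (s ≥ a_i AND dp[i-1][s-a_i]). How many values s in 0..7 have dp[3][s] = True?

5

i\s   0   1   2   3   4   5   6   7
  0   T   F   F   F   F   F   F   F
  1   T   F   T   F   F   F   F   F
  2   T   F   T   T   F   T   F   F
  3   T   F   T   T   F   T   T   F
  4   T   F   T   T   F   T   T   F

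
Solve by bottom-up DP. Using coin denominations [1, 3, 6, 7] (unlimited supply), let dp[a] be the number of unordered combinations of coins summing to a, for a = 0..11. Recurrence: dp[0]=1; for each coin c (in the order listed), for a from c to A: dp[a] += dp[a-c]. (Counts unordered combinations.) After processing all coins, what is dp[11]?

8

after  coin     0     1     2     3     4     5     6     7     8     9    10    11
          1     1     1     1     1     1     1     1     1     1     1     1     1
          3     1     1     1     2     2     2     3     3     3     4     4     4
          6     1     1     1     2     2     2     4     4     4     6     6     6
          7     1     1     1     2     2     2     4     5     5     7     8     8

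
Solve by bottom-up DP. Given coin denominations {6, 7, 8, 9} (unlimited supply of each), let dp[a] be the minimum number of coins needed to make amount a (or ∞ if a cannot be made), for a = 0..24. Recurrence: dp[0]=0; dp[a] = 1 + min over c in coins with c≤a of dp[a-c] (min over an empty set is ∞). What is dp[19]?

3

 a  0  1  2  3  4  5  6  7  8  9 10 11 12 13 14 15 16 17 18 19 20 21 22 23 24
dp  0  -  -  -  -  -  1  1  1  1  -  -  2  2  2  2  2  2  2  3  3  3  3  3  3
(- denotes ∞ / unreachable)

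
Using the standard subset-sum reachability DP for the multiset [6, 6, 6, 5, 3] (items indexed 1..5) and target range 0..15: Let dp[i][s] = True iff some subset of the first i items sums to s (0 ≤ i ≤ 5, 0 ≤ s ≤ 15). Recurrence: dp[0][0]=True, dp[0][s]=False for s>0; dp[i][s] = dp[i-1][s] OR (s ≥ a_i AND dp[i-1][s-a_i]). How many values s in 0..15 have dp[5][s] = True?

i\s   0   1   2   3   4   5   6   7   8   9  10  11  12  13  14  15
  0   T   F   F   F   F   F   F   F   F   F   F   F   F   F   F   F
  1   T   F   F   F   F   F   T   F   F   F   F   F   F   F   F   F
  2   T   F   F   F   F   F   T   F   F   F   F   F   T   F   F   F
  3   T   F   F   F   F   F   T   F   F   F   F   F   T   F   F   F
  4   T   F   F   F   F   T   T   F   F   F   F   T   T   F   F   F
  5   T   F   F   T   F   T   T   F   T   T   F   T   T   F   T   T

10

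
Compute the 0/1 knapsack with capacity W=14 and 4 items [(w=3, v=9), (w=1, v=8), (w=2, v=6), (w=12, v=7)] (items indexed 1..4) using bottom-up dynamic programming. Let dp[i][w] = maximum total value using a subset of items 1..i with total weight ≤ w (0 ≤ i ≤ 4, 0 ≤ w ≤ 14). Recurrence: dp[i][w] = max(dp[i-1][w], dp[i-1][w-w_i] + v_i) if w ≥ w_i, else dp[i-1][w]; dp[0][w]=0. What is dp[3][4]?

i\w   0   1   2   3   4   5   6   7   8   9  10  11  12  13  14
  0   0   0   0   0   0   0   0   0   0   0   0   0   0   0   0
  1   0   0   0   9   9   9   9   9   9   9   9   9   9   9   9
  2   0   8   8   9  17  17  17  17  17  17  17  17  17  17  17
  3   0   8   8  14  17  17  23  23  23  23  23  23  23  23  23
  4   0   8   8  14  17  17  23  23  23  23  23  23  23  23  23

17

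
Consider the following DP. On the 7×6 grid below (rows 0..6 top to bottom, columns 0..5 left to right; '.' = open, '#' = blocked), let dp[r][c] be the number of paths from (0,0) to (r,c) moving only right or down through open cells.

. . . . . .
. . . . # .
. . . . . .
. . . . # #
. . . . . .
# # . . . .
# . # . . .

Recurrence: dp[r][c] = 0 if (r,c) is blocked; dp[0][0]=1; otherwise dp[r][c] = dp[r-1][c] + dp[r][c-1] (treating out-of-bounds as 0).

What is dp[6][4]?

r\c   0   1   2   3   4   5
  0   1   1   1   1   1   1
  1   1   2   3   4   0   1
  2   1   3   6  10  10  11
  3   1   4  10  20   0   0
  4   1   5  15  35  35  35
  5   0   0  15  50  85 120
  6   0   0   0  50 135 255

135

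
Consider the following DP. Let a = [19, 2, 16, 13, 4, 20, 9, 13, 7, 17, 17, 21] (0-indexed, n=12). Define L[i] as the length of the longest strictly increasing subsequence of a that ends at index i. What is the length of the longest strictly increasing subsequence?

6

   i    0    1    2    3    4    5    6    7    8    9   10   11
a[i]   19    2   16   13    4   20    9   13    7   17   17   21
L[i]    1    1    2    2    2    3    3    4    3    5    5    6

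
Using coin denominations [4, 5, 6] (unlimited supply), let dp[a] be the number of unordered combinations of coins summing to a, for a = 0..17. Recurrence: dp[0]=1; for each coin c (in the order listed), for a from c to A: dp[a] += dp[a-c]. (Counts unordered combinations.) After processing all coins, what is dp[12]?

2

after  coin     0     1     2     3     4     5     6     7     8     9    10    11    12    13    14    15    16    17
          4     1     0     0     0     1     0     0     0     1     0     0     0     1     0     0     0     1     0
          5     1     0     0     0     1     1     0     0     1     1     1     0     1     1     1     1     1     1
          6     1     0     0     0     1     1     1     0     1     1     2     1     2     1     2     2     3     2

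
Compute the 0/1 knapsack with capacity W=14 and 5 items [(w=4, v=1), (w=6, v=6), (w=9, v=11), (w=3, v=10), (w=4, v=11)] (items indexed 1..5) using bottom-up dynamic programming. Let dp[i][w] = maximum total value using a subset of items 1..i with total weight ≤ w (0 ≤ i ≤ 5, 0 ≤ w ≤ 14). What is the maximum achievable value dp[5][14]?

i\w   0   1   2   3   4   5   6   7   8   9  10  11  12  13  14
  0   0   0   0   0   0   0   0   0   0   0   0   0   0   0   0
  1   0   0   0   0   1   1   1   1   1   1   1   1   1   1   1
  2   0   0   0   0   1   1   6   6   6   6   7   7   7   7   7
  3   0   0   0   0   1   1   6   6   6  11  11  11  11  12  12
  4   0   0   0  10  10  10  10  11  11  16  16  16  21  21  21
  5   0   0   0  10  11  11  11  21  21  21  21  22  22  27  27

27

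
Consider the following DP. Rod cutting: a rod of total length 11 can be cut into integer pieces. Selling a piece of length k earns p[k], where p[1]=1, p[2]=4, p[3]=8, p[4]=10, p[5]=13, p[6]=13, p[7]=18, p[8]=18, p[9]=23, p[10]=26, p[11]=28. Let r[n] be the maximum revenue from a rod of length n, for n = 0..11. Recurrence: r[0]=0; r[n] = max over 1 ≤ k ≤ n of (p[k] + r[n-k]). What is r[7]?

   n    0    1    2    3    4    5    6    7    8    9   10   11
r[n]    0    1    4    8   10   13   16   18   21   24   26   29

18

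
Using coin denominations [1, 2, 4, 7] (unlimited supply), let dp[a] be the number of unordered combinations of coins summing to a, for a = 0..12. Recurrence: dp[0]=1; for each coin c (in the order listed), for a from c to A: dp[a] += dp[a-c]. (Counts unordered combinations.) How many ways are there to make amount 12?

after  coin     0     1     2     3     4     5     6     7     8     9    10    11    12
          1     1     1     1     1     1     1     1     1     1     1     1     1     1
          2     1     1     2     2     3     3     4     4     5     5     6     6     7
          4     1     1     2     2     4     4     6     6     9     9    12    12    16
          7     1     1     2     2     4     4     6     7    10    11    14    16    20

20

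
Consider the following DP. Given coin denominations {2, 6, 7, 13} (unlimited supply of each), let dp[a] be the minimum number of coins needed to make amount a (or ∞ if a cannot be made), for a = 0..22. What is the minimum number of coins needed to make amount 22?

 a  0  1  2  3  4  5  6  7  8  9 10 11 12 13 14 15 16 17 18 19 20 21 22
dp  0  -  1  -  2  -  1  1  2  2  3  3  2  1  2  2  3  3  3  2  2  3  3
(- denotes ∞ / unreachable)

3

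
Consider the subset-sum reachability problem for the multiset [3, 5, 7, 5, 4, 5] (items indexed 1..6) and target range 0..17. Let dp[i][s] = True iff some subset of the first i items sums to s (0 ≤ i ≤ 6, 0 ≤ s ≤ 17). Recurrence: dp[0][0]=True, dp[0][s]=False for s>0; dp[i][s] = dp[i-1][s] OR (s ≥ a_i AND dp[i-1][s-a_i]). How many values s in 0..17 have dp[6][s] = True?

i\s   0   1   2   3   4   5   6   7   8   9  10  11  12  13  14  15  16  17
  0   T   F   F   F   F   F   F   F   F   F   F   F   F   F   F   F   F   F
  1   T   F   F   T   F   F   F   F   F   F   F   F   F   F   F   F   F   F
  2   T   F   F   T   F   T   F   F   T   F   F   F   F   F   F   F   F   F
  3   T   F   F   T   F   T   F   T   T   F   T   F   T   F   F   T   F   F
  4   T   F   F   T   F   T   F   T   T   F   T   F   T   T   F   T   F   T
  5   T   F   F   T   T   T   F   T   T   T   T   T   T   T   T   T   T   T
  6   T   F   F   T   T   T   F   T   T   T   T   T   T   T   T   T   T   T

15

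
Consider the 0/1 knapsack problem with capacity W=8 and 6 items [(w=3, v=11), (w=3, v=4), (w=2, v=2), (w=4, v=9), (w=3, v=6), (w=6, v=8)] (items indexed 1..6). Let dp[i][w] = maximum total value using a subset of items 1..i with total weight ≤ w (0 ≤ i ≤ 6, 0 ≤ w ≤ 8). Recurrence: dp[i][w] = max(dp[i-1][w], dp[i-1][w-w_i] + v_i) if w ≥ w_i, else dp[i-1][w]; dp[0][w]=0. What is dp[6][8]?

i\w   0   1   2   3   4   5   6   7   8
  0   0   0   0   0   0   0   0   0   0
  1   0   0   0  11  11  11  11  11  11
  2   0   0   0  11  11  11  15  15  15
  3   0   0   2  11  11  13  15  15  17
  4   0   0   2  11  11  13  15  20  20
  5   0   0   2  11  11  13  17  20  20
  6   0   0   2  11  11  13  17  20  20

20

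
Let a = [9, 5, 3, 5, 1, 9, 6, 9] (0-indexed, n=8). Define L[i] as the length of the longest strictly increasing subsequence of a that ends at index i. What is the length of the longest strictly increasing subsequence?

   i    0    1    2    3    4    5    6    7
a[i]    9    5    3    5    1    9    6    9
L[i]    1    1    1    2    1    3    3    4

4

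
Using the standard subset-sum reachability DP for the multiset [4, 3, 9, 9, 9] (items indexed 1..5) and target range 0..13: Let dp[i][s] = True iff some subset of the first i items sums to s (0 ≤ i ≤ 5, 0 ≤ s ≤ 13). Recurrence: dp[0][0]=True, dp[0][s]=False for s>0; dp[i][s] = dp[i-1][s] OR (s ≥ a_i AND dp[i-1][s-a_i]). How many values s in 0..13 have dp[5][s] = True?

7

i\s   0   1   2   3   4   5   6   7   8   9  10  11  12  13
  0   T   F   F   F   F   F   F   F   F   F   F   F   F   F
  1   T   F   F   F   T   F   F   F   F   F   F   F   F   F
  2   T   F   F   T   T   F   F   T   F   F   F   F   F   F
  3   T   F   F   T   T   F   F   T   F   T   F   F   T   T
  4   T   F   F   T   T   F   F   T   F   T   F   F   T   T
  5   T   F   F   T   T   F   F   T   F   T   F   F   T   T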